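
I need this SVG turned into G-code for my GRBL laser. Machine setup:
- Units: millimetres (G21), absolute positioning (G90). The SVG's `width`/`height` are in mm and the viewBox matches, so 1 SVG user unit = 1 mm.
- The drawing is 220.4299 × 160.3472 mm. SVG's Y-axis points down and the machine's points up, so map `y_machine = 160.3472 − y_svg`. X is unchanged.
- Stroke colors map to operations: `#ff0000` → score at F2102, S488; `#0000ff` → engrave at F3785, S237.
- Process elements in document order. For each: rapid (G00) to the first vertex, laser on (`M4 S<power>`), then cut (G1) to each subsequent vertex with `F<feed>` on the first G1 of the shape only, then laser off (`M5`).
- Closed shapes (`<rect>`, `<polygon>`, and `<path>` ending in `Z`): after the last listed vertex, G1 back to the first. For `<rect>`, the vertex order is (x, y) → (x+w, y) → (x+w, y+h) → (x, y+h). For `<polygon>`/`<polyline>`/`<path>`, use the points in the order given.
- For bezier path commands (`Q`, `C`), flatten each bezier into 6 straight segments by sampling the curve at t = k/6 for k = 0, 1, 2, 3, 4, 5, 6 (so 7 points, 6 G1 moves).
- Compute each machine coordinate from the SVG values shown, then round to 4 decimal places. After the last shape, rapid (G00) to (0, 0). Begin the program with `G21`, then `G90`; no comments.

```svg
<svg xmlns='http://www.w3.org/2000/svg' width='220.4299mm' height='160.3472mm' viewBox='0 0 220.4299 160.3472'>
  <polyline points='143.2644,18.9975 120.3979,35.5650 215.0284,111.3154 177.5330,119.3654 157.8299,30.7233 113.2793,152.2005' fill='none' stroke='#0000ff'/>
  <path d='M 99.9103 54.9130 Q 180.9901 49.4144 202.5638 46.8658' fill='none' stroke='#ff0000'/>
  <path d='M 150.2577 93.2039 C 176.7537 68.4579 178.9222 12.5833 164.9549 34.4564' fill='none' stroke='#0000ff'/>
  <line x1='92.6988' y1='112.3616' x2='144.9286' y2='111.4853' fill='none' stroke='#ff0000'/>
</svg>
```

1 u = 1 mm; y_m = 160.3472 − y.

[1] `<polyline>` open polyline, #0000ff→engrave S237 F3785: (143.2644,141.3497) → (120.3979,124.7822) → (215.0284,49.0318) → (177.5330,40.9818) → (157.8299,129.6239) → (113.2793,8.1467)

[2] `<path>` quadratic bezier, #ff0000→score S488 F2102: (99.9103,105.4342) → (125.2840,107.1851) → (147.3517,108.7722) → (166.1136,110.1953) → (181.5695,111.4546) → (193.7196,112.5499) → (202.5638,113.4814)

[3] `<path>` cubic bezier, #0000ff→engrave S237 F3785: (150.2577,67.1433) → (161.5163,81.6063) → (168.9479,98.2330) → (172.7800,113.9992) → (173.2402,125.8805) → (170.5560,130.8524) → (164.9549,125.8908)

[4] `<line>` line segment, #ff0000→score S488 F2102: (92.6988,47.9856) → (144.9286,48.8619)

G21
G90
G00 X143.2644 Y141.3497
M4 S237
G1 X120.3979 Y124.7822 F3785
G1 X215.0284 Y49.0318
G1 X177.5330 Y40.9818
G1 X157.8299 Y129.6239
G1 X113.2793 Y8.1467
M5
G00 X99.9103 Y105.4342
M4 S488
G1 X125.2840 Y107.1851 F2102
G1 X147.3517 Y108.7722
G1 X166.1136 Y110.1953
G1 X181.5695 Y111.4546
G1 X193.7196 Y112.5499
G1 X202.5638 Y113.4814
M5
G00 X150.2577 Y67.1433
M4 S237
G1 X161.5163 Y81.6063 F3785
G1 X168.9479 Y98.2330
G1 X172.7800 Y113.9992
G1 X173.2402 Y125.8805
G1 X170.5560 Y130.8524
G1 X164.9549 Y125.8908
M5
G00 X92.6988 Y47.9856
M4 S488
G1 X144.9286 Y48.8619 F2102
M5
G00 X0.0000 Y0.0000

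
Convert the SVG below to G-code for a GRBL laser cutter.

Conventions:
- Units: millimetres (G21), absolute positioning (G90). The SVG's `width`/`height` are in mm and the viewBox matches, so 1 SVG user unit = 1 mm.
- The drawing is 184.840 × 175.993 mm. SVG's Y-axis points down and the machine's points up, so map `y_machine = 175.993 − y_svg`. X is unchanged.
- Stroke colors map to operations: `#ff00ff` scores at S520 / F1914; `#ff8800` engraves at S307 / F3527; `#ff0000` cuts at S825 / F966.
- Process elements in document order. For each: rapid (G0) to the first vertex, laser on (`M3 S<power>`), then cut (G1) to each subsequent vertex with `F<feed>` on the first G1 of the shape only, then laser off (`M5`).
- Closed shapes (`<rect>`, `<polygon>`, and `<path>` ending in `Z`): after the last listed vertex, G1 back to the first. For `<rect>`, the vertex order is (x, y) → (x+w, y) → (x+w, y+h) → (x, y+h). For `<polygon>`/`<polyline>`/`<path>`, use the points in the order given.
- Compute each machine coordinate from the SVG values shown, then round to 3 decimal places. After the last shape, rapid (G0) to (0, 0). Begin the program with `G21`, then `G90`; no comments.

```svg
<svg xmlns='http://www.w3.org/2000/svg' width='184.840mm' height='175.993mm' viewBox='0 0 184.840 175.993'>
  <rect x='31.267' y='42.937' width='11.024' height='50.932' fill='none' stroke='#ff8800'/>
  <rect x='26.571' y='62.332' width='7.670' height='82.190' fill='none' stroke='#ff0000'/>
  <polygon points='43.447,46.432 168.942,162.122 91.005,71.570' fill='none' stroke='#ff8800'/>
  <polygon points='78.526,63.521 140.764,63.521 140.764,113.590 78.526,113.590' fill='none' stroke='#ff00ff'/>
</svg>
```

Since the viewBox matches the mm dimensions, user units are millimetres directly. The only transform is the Y-flip y_m = 175.993 − y_svg.

Shape 1 is a rectangle drawn with `<rect>`. Its stroke #ff8800 means engrave at S307, F3527. After flipping Y the toolpath is (31.267,133.056) → (42.291,133.056) → (42.291,82.124) → (31.267,82.124) → (31.267,133.056), returning to the start.

Shape 2 is a rectangle drawn with `<rect>`. Its stroke #ff0000 means cut at S825, F966. After flipping Y the toolpath is (26.571,113.661) → (34.241,113.661) → (34.241,31.471) → (26.571,31.471) → (26.571,113.661), returning to the start.

Shape 3 is a closed polygon drawn with `<polygon>`. Its stroke #ff8800 means engrave at S307, F3527. After flipping Y the toolpath is (43.447,129.561) → (168.942,13.871) → (91.005,104.423) → (43.447,129.561), returning to the start.

Shape 4 is a rectangle drawn with `<polygon>`. Its stroke #ff00ff means score at S520, F1914. After flipping Y the toolpath is (78.526,112.472) → (140.764,112.472) → (140.764,62.403) → (78.526,62.403) → (78.526,112.472), returning to the start.

G21
G90
G0 X31.267 Y133.056
M3 S307
G1 X42.291 Y133.056 F3527
G1 X42.291 Y82.124
G1 X31.267 Y82.124
G1 X31.267 Y133.056
M5
G0 X26.571 Y113.661
M3 S825
G1 X34.241 Y113.661 F966
G1 X34.241 Y31.471
G1 X26.571 Y31.471
G1 X26.571 Y113.661
M5
G0 X43.447 Y129.561
M3 S307
G1 X168.942 Y13.871 F3527
G1 X91.005 Y104.423
G1 X43.447 Y129.561
M5
G0 X78.526 Y112.472
M3 S520
G1 X140.764 Y112.472 F1914
G1 X140.764 Y62.403
G1 X78.526 Y62.403
G1 X78.526 Y112.472
M5
G0 X0.000 Y0.000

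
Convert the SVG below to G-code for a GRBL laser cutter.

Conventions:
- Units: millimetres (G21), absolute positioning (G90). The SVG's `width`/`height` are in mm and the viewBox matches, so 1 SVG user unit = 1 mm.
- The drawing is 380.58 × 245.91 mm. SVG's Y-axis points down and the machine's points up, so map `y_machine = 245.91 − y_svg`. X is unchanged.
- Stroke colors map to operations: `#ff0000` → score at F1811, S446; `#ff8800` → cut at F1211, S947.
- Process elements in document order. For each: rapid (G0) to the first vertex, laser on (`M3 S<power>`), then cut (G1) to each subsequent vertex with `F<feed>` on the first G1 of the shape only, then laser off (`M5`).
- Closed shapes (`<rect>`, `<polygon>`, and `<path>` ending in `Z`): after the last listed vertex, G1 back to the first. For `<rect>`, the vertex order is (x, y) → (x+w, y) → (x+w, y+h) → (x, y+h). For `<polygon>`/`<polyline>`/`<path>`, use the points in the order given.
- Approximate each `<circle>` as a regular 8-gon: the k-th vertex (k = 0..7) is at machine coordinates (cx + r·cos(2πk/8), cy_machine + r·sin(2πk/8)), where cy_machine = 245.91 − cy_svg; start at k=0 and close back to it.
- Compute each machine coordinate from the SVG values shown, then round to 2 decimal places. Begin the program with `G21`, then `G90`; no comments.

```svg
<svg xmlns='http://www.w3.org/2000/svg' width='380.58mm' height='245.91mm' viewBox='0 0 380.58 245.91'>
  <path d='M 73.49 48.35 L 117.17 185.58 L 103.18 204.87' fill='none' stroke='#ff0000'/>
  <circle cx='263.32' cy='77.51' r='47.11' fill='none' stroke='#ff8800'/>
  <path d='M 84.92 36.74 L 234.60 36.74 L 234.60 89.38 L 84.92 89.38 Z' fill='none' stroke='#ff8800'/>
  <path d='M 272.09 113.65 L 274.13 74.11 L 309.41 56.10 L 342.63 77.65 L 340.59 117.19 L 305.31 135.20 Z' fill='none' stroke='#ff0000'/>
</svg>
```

viewBox `0 0 380.58 245.91` with mm width/height → 1 unit = 1 mm. Flip: y_m = 245.91 − y_svg.

**Shape 1** — `<path>` open polyline, stroke `#ff0000` → score (S446, F1811). Machine vertices: (73.49,197.56) → (117.17,60.33) → (103.18,41.04). Open path.

**Shape 2** — `<circle>` circle, stroke `#ff8800` → cut (S947, F1211). Machine vertices: (310.43,168.40) → (296.63,201.71) → (263.32,215.51) → (230.01,201.71) → (216.21,168.40) → (230.01,135.09) → (263.32,121.29) → (296.63,135.09) → (310.43,168.40). Closed: final G1 returns to the first vertex.

**Shape 3** — `<path>` rectangle, stroke `#ff8800` → cut (S947, F1211). Machine vertices: (84.92,209.17) → (234.60,209.17) → (234.60,156.53) → (84.92,156.53) → (84.92,209.17). Closed: final G1 returns to the first vertex.

**Shape 4** — `<path>` regular polygon, stroke `#ff0000` → score (S446, F1811). Machine vertices: (272.09,132.26) → (274.13,171.80) → (309.41,189.81) → (342.63,168.26) → (340.59,128.72) → (305.31,110.71) → (272.09,132.26). Closed: final G1 returns to the first vertex.

G21
G90
G0 X73.49 Y197.56
M3 S446
G1 X117.17 Y60.33 F1811
G1 X103.18 Y41.04
M5
G0 X310.43 Y168.40
M3 S947
G1 X296.63 Y201.71 F1211
G1 X263.32 Y215.51
G1 X230.01 Y201.71
G1 X216.21 Y168.40
G1 X230.01 Y135.09
G1 X263.32 Y121.29
G1 X296.63 Y135.09
G1 X310.43 Y168.40
M5
G0 X84.92 Y209.17
M3 S947
G1 X234.60 Y209.17 F1211
G1 X234.60 Y156.53
G1 X84.92 Y156.53
G1 X84.92 Y209.17
M5
G0 X272.09 Y132.26
M3 S446
G1 X274.13 Y171.80 F1811
G1 X309.41 Y189.81
G1 X342.63 Y168.26
G1 X340.59 Y128.72
G1 X305.31 Y110.71
G1 X272.09 Y132.26
M5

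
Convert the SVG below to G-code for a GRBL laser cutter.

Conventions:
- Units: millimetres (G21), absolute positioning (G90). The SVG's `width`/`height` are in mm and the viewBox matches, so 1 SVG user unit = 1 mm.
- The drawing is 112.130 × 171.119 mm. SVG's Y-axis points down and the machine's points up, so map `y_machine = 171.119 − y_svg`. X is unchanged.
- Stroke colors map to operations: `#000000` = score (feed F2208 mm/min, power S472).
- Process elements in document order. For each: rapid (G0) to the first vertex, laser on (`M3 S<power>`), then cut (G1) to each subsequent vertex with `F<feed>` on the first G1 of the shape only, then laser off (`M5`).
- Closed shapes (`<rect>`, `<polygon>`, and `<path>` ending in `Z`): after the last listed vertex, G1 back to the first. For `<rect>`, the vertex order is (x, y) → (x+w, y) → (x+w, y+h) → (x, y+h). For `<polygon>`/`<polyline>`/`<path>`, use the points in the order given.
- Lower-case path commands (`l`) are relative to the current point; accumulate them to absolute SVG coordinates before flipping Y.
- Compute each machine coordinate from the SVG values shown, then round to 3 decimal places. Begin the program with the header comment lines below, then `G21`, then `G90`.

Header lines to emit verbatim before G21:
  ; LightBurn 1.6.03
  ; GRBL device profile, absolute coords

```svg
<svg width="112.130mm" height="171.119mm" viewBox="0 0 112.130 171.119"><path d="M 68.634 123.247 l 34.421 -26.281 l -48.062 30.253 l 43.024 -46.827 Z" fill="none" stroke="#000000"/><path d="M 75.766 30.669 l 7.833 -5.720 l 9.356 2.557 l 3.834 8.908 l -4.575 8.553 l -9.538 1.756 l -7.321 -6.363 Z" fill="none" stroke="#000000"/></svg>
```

viewBox `0 0 112.130 171.119` with mm width/height → 1 unit = 1 mm. Flip: y_m = 171.119 − y_svg.

**Shape 1** — `<path>` closed polygon, stroke `#000000` → score (S472, F2208). Machine vertices: (68.634,47.872) → (103.055,74.153) → (54.993,43.900) → (98.017,90.727) → (68.634,47.872). Closed: final G1 returns to the first vertex.

**Shape 2** — `<path>` regular polygon, stroke `#000000` → score (S472, F2208). Machine vertices: (75.766,140.450) → (83.599,146.170) → (92.955,143.613) → (96.789,134.705) → (92.214,126.152) → (82.676,124.396) → (75.355,130.759) → (75.766,140.450). Closed: final G1 returns to the first vertex.

; LightBurn 1.6.03
; GRBL device profile, absolute coords
G21
G90
G0 X68.634 Y47.872
M3 S472
G1 X103.055 Y74.153 F2208
G1 X54.993 Y43.900
G1 X98.017 Y90.727
G1 X68.634 Y47.872
M5
G0 X75.766 Y140.450
M3 S472
G1 X83.599 Y146.170 F2208
G1 X92.955 Y143.613
G1 X96.789 Y134.705
G1 X92.214 Y126.152
G1 X82.676 Y124.396
G1 X75.355 Y130.759
G1 X75.766 Y140.450
M5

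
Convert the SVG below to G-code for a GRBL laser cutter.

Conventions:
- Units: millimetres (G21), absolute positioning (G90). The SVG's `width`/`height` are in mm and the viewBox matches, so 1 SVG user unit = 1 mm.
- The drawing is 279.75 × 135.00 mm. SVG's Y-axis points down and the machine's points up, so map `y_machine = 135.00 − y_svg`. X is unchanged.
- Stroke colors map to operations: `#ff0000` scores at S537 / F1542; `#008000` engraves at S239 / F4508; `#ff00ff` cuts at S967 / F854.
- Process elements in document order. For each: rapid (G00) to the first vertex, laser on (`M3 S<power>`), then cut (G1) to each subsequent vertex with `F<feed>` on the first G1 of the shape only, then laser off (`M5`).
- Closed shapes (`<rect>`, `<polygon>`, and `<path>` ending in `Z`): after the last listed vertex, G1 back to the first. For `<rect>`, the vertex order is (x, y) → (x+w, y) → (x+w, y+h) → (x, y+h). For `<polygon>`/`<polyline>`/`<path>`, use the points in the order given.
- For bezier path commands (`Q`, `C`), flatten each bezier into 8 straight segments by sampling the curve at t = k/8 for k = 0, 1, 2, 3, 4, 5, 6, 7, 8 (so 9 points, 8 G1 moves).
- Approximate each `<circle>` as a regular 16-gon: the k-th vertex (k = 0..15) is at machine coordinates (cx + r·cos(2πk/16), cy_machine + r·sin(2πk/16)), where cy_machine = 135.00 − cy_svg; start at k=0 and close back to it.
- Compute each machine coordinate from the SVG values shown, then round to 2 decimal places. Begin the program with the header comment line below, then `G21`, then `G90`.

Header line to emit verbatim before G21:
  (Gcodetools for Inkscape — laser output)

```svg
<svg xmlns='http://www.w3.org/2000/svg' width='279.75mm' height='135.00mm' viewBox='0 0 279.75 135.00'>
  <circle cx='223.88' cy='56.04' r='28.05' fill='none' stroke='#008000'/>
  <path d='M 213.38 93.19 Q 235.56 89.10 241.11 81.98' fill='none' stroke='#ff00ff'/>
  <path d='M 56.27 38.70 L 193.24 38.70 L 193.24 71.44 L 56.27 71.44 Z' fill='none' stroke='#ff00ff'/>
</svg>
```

viewBox `0 0 279.75 135.00` with mm width/height → 1 unit = 1 mm. Flip: y_m = 135.00 − y_svg.

**Shape 1** — `<circle>` circle, stroke `#008000` → engrave (S239, F4508). Machine vertices: (251.93,78.96) → (249.79,89.69) → (243.71,98.79) → (234.61,104.87) → (223.88,107.01) → (213.15,104.87) → (204.05,98.79) → (197.97,89.69) → (195.83,78.96) → (197.97,68.23) → (204.05,59.13) → (213.15,53.05) → (223.88,50.91) → (234.61,53.05) → (243.71,59.13) → (249.79,68.23) → (251.93,78.96). Closed: final G1 returns to the first vertex.

**Shape 2** — `<path>` quadratic bezier, stroke `#ff00ff` → cut (S967, F854). Control points (SVG): P0=(213.38,93.19), P1=(235.56,89.10), P2=(241.11,81.98); sampled at t=k/8. Machine vertices: (213.38,41.81) → (218.67,42.88) → (223.43,44.04) → (227.68,45.30) → (231.40,46.66) → (234.61,48.11) → (237.30,49.65) → (239.46,51.29) → (241.11,53.02). Open path.

**Shape 3** — `<path>` rectangle, stroke `#ff00ff` → cut (S967, F854). Machine vertices: (56.27,96.30) → (193.24,96.30) → (193.24,63.56) → (56.27,63.56) → (56.27,96.30). Closed: final G1 returns to the first vertex.

(Gcodetools for Inkscape — laser output)
G21
G90
G00 X251.93 Y78.96
M3 S239
G1 X249.79 Y89.69 F4508
G1 X243.71 Y98.79
G1 X234.61 Y104.87
G1 X223.88 Y107.01
G1 X213.15 Y104.87
G1 X204.05 Y98.79
G1 X197.97 Y89.69
G1 X195.83 Y78.96
G1 X197.97 Y68.23
G1 X204.05 Y59.13
G1 X213.15 Y53.05
G1 X223.88 Y50.91
G1 X234.61 Y53.05
G1 X243.71 Y59.13
G1 X249.79 Y68.23
G1 X251.93 Y78.96
M5
G00 X213.38 Y41.81
M3 S967
G1 X218.67 Y42.88 F854
G1 X223.43 Y44.04
G1 X227.68 Y45.30
G1 X231.40 Y46.66
G1 X234.61 Y48.11
G1 X237.30 Y49.65
G1 X239.46 Y51.29
G1 X241.11 Y53.02
M5
G00 X56.27 Y96.30
M3 S967
G1 X193.24 Y96.30 F854
G1 X193.24 Y63.56
G1 X56.27 Y63.56
G1 X56.27 Y96.30
M5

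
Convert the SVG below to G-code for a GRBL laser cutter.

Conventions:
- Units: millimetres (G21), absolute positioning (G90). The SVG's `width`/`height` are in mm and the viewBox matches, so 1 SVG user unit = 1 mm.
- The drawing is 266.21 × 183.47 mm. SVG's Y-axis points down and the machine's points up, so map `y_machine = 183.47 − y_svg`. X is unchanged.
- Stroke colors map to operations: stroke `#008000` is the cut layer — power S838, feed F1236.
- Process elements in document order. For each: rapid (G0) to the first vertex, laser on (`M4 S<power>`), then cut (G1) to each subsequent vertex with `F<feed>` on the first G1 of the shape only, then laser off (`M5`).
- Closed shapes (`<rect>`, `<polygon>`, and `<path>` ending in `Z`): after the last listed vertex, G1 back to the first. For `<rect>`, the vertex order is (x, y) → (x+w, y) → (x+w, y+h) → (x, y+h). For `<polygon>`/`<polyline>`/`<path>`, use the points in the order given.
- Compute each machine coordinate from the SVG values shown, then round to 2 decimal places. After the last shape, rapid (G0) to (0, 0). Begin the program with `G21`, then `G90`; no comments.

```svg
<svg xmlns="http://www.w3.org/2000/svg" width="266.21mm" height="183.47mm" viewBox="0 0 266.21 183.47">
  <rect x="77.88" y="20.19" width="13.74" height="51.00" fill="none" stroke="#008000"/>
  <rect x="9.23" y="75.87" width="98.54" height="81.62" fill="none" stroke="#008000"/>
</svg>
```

Since the viewBox matches the mm dimensions, user units are millimetres directly. The only transform is the Y-flip y_m = 183.47 − y_svg.

Shape 1 is a rectangle drawn with `<rect>`. Its stroke #008000 means cut at S838, F1236. After flipping Y the toolpath is (77.88,163.28) → (91.62,163.28) → (91.62,112.28) → (77.88,112.28) → (77.88,163.28), returning to the start.

Shape 2 is a rectangle drawn with `<rect>`. Its stroke #008000 means cut at S838, F1236. After flipping Y the toolpath is (9.23,107.60) → (107.77,107.60) → (107.77,25.98) → (9.23,25.98) → (9.23,107.60), returning to the start.

G21
G90
G0 X77.88 Y163.28
M4 S838
G1 X91.62 Y163.28 F1236
G1 X91.62 Y112.28
G1 X77.88 Y112.28
G1 X77.88 Y163.28
M5
G0 X9.23 Y107.60
M4 S838
G1 X107.77 Y107.60 F1236
G1 X107.77 Y25.98
G1 X9.23 Y25.98
G1 X9.23 Y107.60
M5
G0 X0.00 Y0.00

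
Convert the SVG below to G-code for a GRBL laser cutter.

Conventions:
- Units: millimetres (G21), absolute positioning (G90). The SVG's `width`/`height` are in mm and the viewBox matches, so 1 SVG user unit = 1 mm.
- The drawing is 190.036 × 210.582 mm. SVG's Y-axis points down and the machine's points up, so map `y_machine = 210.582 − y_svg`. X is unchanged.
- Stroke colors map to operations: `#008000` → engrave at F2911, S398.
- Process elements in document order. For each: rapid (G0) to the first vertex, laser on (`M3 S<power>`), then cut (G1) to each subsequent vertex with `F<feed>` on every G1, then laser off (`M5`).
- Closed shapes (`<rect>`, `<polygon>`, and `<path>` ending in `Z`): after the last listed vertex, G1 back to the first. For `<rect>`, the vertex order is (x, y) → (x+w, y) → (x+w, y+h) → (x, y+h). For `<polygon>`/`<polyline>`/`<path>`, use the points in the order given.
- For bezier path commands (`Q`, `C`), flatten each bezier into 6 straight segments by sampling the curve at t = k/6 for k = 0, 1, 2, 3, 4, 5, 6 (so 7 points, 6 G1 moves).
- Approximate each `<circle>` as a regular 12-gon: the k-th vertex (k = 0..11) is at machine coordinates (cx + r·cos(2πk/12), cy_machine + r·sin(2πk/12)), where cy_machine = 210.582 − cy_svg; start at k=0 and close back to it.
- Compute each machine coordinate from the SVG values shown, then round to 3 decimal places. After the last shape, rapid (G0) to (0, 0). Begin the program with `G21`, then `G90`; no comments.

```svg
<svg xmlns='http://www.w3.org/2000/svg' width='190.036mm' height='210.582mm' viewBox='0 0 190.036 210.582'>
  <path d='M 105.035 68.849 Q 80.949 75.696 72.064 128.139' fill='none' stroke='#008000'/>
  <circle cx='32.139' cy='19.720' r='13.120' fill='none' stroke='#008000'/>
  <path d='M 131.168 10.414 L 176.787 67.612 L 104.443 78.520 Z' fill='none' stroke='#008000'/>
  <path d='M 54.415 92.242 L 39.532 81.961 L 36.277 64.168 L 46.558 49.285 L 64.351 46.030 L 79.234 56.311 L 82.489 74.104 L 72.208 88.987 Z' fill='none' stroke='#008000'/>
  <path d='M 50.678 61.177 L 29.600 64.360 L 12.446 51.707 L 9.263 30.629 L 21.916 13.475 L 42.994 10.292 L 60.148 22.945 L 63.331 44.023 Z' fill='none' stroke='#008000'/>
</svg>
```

G21
G90
G0 X105.035 Y141.733
M3 S398
G1 X97.429 Y138.184 F2911
G1 X90.667 Y132.102 F2911
G1 X84.749 Y123.487 F2911
G1 X79.676 Y112.339 F2911
G1 X75.448 Y98.657 F2911
G1 X72.064 Y82.443 F2911
M5
G0 X45.259 Y190.862
M3 S398
G1 X43.501 Y197.422 F2911
G1 X38.699 Y202.224 F2911
G1 X32.139 Y203.982 F2911
G1 X25.579 Y202.224 F2911
G1 X20.777 Y197.422 F2911
G1 X19.019 Y190.862 F2911
G1 X20.777 Y184.302 F2911
G1 X25.579 Y179.500 F2911
G1 X32.139 Y177.742 F2911
G1 X38.699 Y179.500 F2911
G1 X43.501 Y184.302 F2911
G1 X45.259 Y190.862 F2911
M5
G0 X131.168 Y200.168
M3 S398
G1 X176.787 Y142.970 F2911
G1 X104.443 Y132.062 F2911
G1 X131.168 Y200.168 F2911
M5
G0 X54.415 Y118.340
M3 S398
G1 X39.532 Y128.621 F2911
G1 X36.277 Y146.414 F2911
G1 X46.558 Y161.297 F2911
G1 X64.351 Y164.552 F2911
G1 X79.234 Y154.271 F2911
G1 X82.489 Y136.478 F2911
G1 X72.208 Y121.595 F2911
G1 X54.415 Y118.340 F2911
M5
G0 X50.678 Y149.405
M3 S398
G1 X29.600 Y146.222 F2911
G1 X12.446 Y158.875 F2911
G1 X9.263 Y179.953 F2911
G1 X21.916 Y197.107 F2911
G1 X42.994 Y200.290 F2911
G1 X60.148 Y187.637 F2911
G1 X63.331 Y166.559 F2911
G1 X50.678 Y149.405 F2911
M5
G0 X0.000 Y0.000

viewBox `0 0 190.036 210.582` with mm width/height → 1 unit = 1 mm. Flip: y_m = 210.582 − y_svg.

**Shape 1** — `<path>` quadratic bezier, stroke `#008000` → engrave (S398, F2911). Control points (SVG): P0=(105.035,68.849), P1=(80.949,75.696), P2=(72.064,128.139); sampled at t=k/6. Machine vertices: (105.035,141.733) → (97.429,138.184) → (90.667,132.102) → (84.749,123.487) → (79.676,112.339) → (75.448,98.657) → (72.064,82.443). Open path.

**Shape 2** — `<circle>` circle, stroke `#008000` → engrave (S398, F2911). Machine vertices: (45.259,190.862) → (43.501,197.422) → (38.699,202.224) → (32.139,203.982) → (25.579,202.224) → (20.777,197.422) → (19.019,190.862) → (20.777,184.302) → (25.579,179.500) → (32.139,177.742) → (38.699,179.500) → (43.501,184.302) → (45.259,190.862). Closed: final G1 returns to the first vertex.

**Shape 3** — `<path>` regular polygon, stroke `#008000` → engrave (S398, F2911). Machine vertices: (131.168,200.168) → (176.787,142.970) → (104.443,132.062) → (131.168,200.168). Closed: final G1 returns to the first vertex.

**Shape 4** — `<path>` regular polygon, stroke `#008000` → engrave (S398, F2911). Machine vertices: (54.415,118.340) → (39.532,128.621) → (36.277,146.414) → (46.558,161.297) → (64.351,164.552) → (79.234,154.271) → (82.489,136.478) → (72.208,121.595) → (54.415,118.340). Closed: final G1 returns to the first vertex.

**Shape 5** — `<path>` regular polygon, stroke `#008000` → engrave (S398, F2911). Machine vertices: (50.678,149.405) → (29.600,146.222) → (12.446,158.875) → (9.263,179.953) → (21.916,197.107) → (42.994,200.290) → (60.148,187.637) → (63.331,166.559) → (50.678,149.405). Closed: final G1 returns to the first vertex.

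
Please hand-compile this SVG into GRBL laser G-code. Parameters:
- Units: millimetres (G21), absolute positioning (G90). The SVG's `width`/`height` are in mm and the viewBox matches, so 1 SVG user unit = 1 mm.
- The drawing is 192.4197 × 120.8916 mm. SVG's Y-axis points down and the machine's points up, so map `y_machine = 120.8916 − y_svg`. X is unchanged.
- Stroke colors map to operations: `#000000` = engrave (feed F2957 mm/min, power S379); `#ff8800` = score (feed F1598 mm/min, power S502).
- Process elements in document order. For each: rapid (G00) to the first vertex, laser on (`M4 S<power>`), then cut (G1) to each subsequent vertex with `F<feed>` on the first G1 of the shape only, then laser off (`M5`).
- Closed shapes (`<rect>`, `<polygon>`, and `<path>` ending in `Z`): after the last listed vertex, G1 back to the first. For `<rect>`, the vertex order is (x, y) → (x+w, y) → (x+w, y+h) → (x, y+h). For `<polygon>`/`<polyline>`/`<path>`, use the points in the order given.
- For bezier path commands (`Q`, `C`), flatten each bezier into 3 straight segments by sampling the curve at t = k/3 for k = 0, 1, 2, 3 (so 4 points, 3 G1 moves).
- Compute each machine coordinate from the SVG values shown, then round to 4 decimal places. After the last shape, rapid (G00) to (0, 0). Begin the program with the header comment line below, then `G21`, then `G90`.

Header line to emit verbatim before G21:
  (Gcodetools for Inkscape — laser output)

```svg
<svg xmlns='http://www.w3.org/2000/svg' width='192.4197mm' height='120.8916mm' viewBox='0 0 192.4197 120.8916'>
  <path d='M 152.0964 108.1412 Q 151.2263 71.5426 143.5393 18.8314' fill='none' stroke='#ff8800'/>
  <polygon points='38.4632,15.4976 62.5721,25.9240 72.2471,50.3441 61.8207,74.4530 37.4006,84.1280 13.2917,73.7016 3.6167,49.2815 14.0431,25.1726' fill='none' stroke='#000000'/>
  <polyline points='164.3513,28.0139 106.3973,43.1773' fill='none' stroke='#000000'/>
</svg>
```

1 u = 1 mm; y_m = 120.8916 − y.

[1] `<path>` quadratic bezier, #ff8800→score S502 F1598: (152.0964,12.7504) → (150.7589,38.9398) → (147.9065,68.7097) → (143.5393,102.0602)

[2] `<polygon>` regular polygon, #000000→engrave S379 F2957: (38.4632,105.3940) → (62.5721,94.9676) → (72.2471,70.5475) → (61.8207,46.4386) → (37.4006,36.7636) → (13.2917,47.1900) → (3.6167,71.6101) → (14.0431,95.7190) → (38.4632,105.3940) (closed)

[3] `<polyline>` line segment, #000000→engrave S379 F2957: (164.3513,92.8777) → (106.3973,77.7143)

(Gcodetools for Inkscape — laser output)
G21
G90
G00 X152.0964 Y12.7504
M4 S502
G1 X150.7589 Y38.9398 F1598
G1 X147.9065 Y68.7097
G1 X143.5393 Y102.0602
M5
G00 X38.4632 Y105.3940
M4 S379
G1 X62.5721 Y94.9676 F2957
G1 X72.2471 Y70.5475
G1 X61.8207 Y46.4386
G1 X37.4006 Y36.7636
G1 X13.2917 Y47.1900
G1 X3.6167 Y71.6101
G1 X14.0431 Y95.7190
G1 X38.4632 Y105.3940
M5
G00 X164.3513 Y92.8777
M4 S379
G1 X106.3973 Y77.7143 F2957
M5
G00 X0.0000 Y0.0000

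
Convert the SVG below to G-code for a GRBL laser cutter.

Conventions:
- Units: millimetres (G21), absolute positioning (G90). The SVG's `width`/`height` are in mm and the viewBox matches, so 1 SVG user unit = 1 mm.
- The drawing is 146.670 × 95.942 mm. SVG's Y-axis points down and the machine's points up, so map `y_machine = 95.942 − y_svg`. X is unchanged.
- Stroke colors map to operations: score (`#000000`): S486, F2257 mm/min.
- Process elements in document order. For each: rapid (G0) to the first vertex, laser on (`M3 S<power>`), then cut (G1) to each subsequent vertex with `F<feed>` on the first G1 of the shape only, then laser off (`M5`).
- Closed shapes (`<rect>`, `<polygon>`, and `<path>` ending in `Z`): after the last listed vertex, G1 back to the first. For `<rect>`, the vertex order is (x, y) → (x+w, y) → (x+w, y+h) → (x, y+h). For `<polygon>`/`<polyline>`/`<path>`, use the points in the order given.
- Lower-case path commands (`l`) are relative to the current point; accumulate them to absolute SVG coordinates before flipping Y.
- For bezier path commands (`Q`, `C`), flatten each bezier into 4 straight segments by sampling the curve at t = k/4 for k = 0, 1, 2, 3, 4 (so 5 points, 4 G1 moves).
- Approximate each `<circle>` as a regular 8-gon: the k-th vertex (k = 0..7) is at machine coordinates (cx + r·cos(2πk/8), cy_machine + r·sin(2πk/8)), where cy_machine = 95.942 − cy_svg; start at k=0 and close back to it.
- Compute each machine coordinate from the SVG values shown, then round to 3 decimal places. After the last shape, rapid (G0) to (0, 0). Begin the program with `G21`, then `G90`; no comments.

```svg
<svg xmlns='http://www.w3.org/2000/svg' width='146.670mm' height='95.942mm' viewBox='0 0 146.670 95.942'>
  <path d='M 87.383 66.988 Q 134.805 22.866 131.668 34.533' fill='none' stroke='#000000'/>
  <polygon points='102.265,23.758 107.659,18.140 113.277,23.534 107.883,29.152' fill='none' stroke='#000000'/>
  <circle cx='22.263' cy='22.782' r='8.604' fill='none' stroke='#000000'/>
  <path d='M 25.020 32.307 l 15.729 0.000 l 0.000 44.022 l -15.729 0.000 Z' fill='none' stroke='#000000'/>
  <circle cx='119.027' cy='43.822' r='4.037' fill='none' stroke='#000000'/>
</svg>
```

G21
G90
G0 X87.383 Y28.954
M3 S486
G1 X107.934 Y47.528 F2257
G1 X122.165 Y59.129
G1 X130.077 Y63.756
G1 X131.668 Y61.409
M5
G0 X102.265 Y72.184
M3 S486
G1 X107.659 Y77.802 F2257
G1 X113.277 Y72.408
G1 X107.883 Y66.790
G1 X102.265 Y72.184
M5
G0 X30.867 Y73.160
M3 S486
G1 X28.347 Y79.244 F2257
G1 X22.263 Y81.764
G1 X16.179 Y79.244
G1 X13.659 Y73.160
G1 X16.179 Y67.076
G1 X22.263 Y64.556
G1 X28.347 Y67.076
G1 X30.867 Y73.160
M5
G0 X25.020 Y63.635
M3 S486
G1 X40.749 Y63.635 F2257
G1 X40.749 Y19.613
G1 X25.020 Y19.613
G1 X25.020 Y63.635
M5
G0 X123.064 Y52.120
M3 S486
G1 X121.882 Y54.975 F2257
G1 X119.027 Y56.157
G1 X116.172 Y54.975
G1 X114.990 Y52.120
G1 X116.172 Y49.265
G1 X119.027 Y48.083
G1 X121.882 Y49.265
G1 X123.064 Y52.120
M5
G0 X0.000 Y0.000

viewBox `0 0 146.670 95.942` with mm width/height → 1 unit = 1 mm. Flip: y_m = 95.942 − y_svg.

**Shape 1** — `<path>` quadratic bezier, stroke `#000000` → score (S486, F2257). Control points (SVG): P0=(87.383,66.988), P1=(134.805,22.866), P2=(131.668,34.533); sampled at t=k/4. Machine vertices: (87.383,28.954) → (107.934,47.528) → (122.165,59.129) → (130.077,63.756) → (131.668,61.409). Open path.

**Shape 2** — `<polygon>` regular polygon, stroke `#000000` → score (S486, F2257). Machine vertices: (102.265,72.184) → (107.659,77.802) → (113.277,72.408) → (107.883,66.790) → (102.265,72.184). Closed: final G1 returns to the first vertex.

**Shape 3** — `<circle>` circle, stroke `#000000` → score (S486, F2257). Machine vertices: (30.867,73.160) → (28.347,79.244) → (22.263,81.764) → (16.179,79.244) → (13.659,73.160) → (16.179,67.076) → (22.263,64.556) → (28.347,67.076) → (30.867,73.160). Closed: final G1 returns to the first vertex.

**Shape 4** — `<path>` rectangle, stroke `#000000` → score (S486, F2257). Machine vertices: (25.020,63.635) → (40.749,63.635) → (40.749,19.613) → (25.020,19.613) → (25.020,63.635). Closed: final G1 returns to the first vertex.

**Shape 5** — `<circle>` circle, stroke `#000000` → score (S486, F2257). Machine vertices: (123.064,52.120) → (121.882,54.975) → (119.027,56.157) → (116.172,54.975) → (114.990,52.120) → (116.172,49.265) → (119.027,48.083) → (121.882,49.265) → (123.064,52.120). Closed: final G1 returns to the first vertex.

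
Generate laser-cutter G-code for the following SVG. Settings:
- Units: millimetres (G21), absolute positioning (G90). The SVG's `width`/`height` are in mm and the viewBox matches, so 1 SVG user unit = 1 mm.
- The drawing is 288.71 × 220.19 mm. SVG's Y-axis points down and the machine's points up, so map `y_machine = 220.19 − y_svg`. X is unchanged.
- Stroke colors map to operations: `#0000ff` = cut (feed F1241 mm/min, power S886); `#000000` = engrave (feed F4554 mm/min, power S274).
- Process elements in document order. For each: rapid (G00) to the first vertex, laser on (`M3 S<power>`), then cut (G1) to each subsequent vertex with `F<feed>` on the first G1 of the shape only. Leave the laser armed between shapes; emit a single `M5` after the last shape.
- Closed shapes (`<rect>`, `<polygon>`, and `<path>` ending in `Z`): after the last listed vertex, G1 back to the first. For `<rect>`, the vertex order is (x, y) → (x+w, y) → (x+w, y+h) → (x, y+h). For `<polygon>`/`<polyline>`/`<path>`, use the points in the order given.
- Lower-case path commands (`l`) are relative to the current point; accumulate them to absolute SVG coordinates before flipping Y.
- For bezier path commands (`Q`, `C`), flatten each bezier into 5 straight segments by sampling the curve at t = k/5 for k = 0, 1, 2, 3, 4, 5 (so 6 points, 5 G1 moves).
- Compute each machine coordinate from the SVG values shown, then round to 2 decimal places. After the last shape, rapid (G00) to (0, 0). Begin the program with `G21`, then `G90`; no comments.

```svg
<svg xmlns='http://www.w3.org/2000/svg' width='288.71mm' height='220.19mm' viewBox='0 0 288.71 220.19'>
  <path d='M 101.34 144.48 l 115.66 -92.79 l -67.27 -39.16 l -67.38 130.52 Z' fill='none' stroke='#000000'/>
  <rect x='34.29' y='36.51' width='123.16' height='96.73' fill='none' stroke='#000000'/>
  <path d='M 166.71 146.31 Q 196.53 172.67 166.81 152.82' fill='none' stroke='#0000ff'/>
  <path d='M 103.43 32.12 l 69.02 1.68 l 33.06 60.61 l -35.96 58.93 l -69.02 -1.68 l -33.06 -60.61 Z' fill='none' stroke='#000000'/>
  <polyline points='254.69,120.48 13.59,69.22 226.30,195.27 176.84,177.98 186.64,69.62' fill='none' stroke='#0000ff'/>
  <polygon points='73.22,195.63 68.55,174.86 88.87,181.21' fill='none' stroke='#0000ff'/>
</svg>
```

1 u = 1 mm; y_m = 220.19 − y.

[1] `<path>` closed polygon, #000000→engrave S274 F4554: (101.34,75.71) → (217.00,168.50) → (149.73,207.66) → (82.35,77.14) → (101.34,75.71) (closed)

[2] `<rect>` rectangle, #000000→engrave S274 F4554: (34.29,183.68) → (157.45,183.68) → (157.45,86.95) → (34.29,86.95) → (34.29,183.68) (closed)

[3] `<path>` quadratic bezier, #0000ff→cut S886 F1241: (166.71,73.88) → (176.26,65.18) → (181.04,60.19) → (181.06,58.88) → (176.32,61.28) → (166.81,67.37)

[4] `<path>` regular polygon, #000000→engrave S274 F4554: (103.43,188.07) → (172.45,186.39) → (205.51,125.78) → (169.55,66.85) → (100.53,68.53) → (67.47,129.14) → (103.43,188.07) (closed)

[5] `<polyline>` open polyline, #0000ff→cut S886 F1241: (254.69,99.71) → (13.59,150.97) → (226.30,24.92) → (176.84,42.21) → (186.64,150.57)

[6] `<polygon>` regular polygon, #0000ff→cut S886 F1241: (73.22,24.56) → (68.55,45.33) → (88.87,38.98) → (73.22,24.56) (closed)

G21
G90
G00 X101.34 Y75.71
M3 S274
G1 X217.00 Y168.50 F4554
G1 X149.73 Y207.66
G1 X82.35 Y77.14
G1 X101.34 Y75.71
G00 X34.29 Y183.68
M3 S274
G1 X157.45 Y183.68 F4554
G1 X157.45 Y86.95
G1 X34.29 Y86.95
G1 X34.29 Y183.68
G00 X166.71 Y73.88
M3 S886
G1 X176.26 Y65.18 F1241
G1 X181.04 Y60.19
G1 X181.06 Y58.88
G1 X176.32 Y61.28
G1 X166.81 Y67.37
G00 X103.43 Y188.07
M3 S274
G1 X172.45 Y186.39 F4554
G1 X205.51 Y125.78
G1 X169.55 Y66.85
G1 X100.53 Y68.53
G1 X67.47 Y129.14
G1 X103.43 Y188.07
G00 X254.69 Y99.71
M3 S886
G1 X13.59 Y150.97 F1241
G1 X226.30 Y24.92
G1 X176.84 Y42.21
G1 X186.64 Y150.57
G00 X73.22 Y24.56
M3 S886
G1 X68.55 Y45.33 F1241
G1 X88.87 Y38.98
G1 X73.22 Y24.56
M5
G00 X0.00 Y0.00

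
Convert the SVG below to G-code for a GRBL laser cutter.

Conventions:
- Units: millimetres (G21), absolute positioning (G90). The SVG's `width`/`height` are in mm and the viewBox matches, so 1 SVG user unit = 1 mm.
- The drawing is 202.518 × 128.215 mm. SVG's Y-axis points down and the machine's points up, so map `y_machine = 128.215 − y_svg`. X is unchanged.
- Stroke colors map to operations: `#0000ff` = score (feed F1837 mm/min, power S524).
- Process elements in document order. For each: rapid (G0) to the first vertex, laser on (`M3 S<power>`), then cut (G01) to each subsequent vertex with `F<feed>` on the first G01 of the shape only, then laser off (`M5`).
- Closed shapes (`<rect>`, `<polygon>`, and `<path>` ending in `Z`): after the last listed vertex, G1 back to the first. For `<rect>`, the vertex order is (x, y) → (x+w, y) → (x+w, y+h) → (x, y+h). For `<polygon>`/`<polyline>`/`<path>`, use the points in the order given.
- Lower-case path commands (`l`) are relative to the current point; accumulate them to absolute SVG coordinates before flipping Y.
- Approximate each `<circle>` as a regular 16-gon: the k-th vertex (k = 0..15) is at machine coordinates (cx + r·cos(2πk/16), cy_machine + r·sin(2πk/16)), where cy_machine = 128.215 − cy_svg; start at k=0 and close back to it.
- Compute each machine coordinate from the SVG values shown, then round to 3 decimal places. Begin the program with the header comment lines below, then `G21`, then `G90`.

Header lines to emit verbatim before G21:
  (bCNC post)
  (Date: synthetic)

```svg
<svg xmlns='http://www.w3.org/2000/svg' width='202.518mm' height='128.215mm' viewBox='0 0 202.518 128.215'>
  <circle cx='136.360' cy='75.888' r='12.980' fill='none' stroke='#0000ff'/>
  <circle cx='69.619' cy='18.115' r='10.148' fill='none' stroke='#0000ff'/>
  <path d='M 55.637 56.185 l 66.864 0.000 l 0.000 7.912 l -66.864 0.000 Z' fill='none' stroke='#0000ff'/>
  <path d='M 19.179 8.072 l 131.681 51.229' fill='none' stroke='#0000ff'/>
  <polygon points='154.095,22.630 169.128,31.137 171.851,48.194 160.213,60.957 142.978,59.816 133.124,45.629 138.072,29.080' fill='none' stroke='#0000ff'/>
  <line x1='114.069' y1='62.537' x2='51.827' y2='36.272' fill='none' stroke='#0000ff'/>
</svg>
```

(bCNC post)
(Date: synthetic)
G21
G90
G0 X149.340 Y52.327
M3 S524
G01 X148.352 Y57.294 F1837
G01 X145.538 Y61.505
G01 X141.327 Y64.319
G01 X136.360 Y65.307
G01 X131.393 Y64.319
G01 X127.182 Y61.505
G01 X124.368 Y57.294
G01 X123.380 Y52.327
G01 X124.368 Y47.360
G01 X127.182 Y43.149
G01 X131.393 Y40.335
G01 X136.360 Y39.347
G01 X141.327 Y40.335
G01 X145.538 Y43.149
G01 X148.352 Y47.360
G01 X149.340 Y52.327
M5
G0 X79.767 Y110.100
M3 S524
G01 X78.995 Y113.983 F1837
G01 X76.795 Y117.276
G01 X73.502 Y119.476
G01 X69.619 Y120.248
G01 X65.736 Y119.476
G01 X62.443 Y117.276
G01 X60.243 Y113.983
G01 X59.471 Y110.100
G01 X60.243 Y106.217
G01 X62.443 Y102.924
G01 X65.736 Y100.724
G01 X69.619 Y99.952
G01 X73.502 Y100.724
G01 X76.795 Y102.924
G01 X78.995 Y106.217
G01 X79.767 Y110.100
M5
G0 X55.637 Y72.030
M3 S524
G01 X122.501 Y72.030 F1837
G01 X122.501 Y64.118
G01 X55.637 Y64.118
G01 X55.637 Y72.030
M5
G0 X19.179 Y120.143
M3 S524
G01 X150.860 Y68.914 F1837
M5
G0 X154.095 Y105.585
M3 S524
G01 X169.128 Y97.078 F1837
G01 X171.851 Y80.021
G01 X160.213 Y67.258
G01 X142.978 Y68.399
G01 X133.124 Y82.586
G01 X138.072 Y99.135
G01 X154.095 Y105.585
M5
G0 X114.069 Y65.678
M3 S524
G01 X51.827 Y91.943 F1837
M5

viewBox `0 0 202.518 128.215` with mm width/height → 1 unit = 1 mm. Flip: y_m = 128.215 − y_svg.

**Shape 1** — `<circle>` circle, stroke `#0000ff` → score (S524, F1837). Machine vertices: (149.340,52.327) → (148.352,57.294) → (145.538,61.505) → (141.327,64.319) → (136.360,65.307) → (131.393,64.319) → (127.182,61.505) → (124.368,57.294) → (123.380,52.327) → (124.368,47.360) → (127.182,43.149) → (131.393,40.335) → (136.360,39.347) → (141.327,40.335) → (145.538,43.149) → (148.352,47.360) → (149.340,52.327). Closed: final G1 returns to the first vertex.

**Shape 2** — `<circle>` circle, stroke `#0000ff` → score (S524, F1837). Machine vertices: (79.767,110.100) → (78.995,113.983) → (76.795,117.276) → (73.502,119.476) → (69.619,120.248) → (65.736,119.476) → (62.443,117.276) → (60.243,113.983) → (59.471,110.100) → (60.243,106.217) → (62.443,102.924) → (65.736,100.724) → (69.619,99.952) → (73.502,100.724) → (76.795,102.924) → (78.995,106.217) → (79.767,110.100). Closed: final G1 returns to the first vertex.

**Shape 3** — `<path>` rectangle, stroke `#0000ff` → score (S524, F1837). Machine vertices: (55.637,72.030) → (122.501,72.030) → (122.501,64.118) → (55.637,64.118) → (55.637,72.030). Closed: final G1 returns to the first vertex.

**Shape 4** — `<path>` line segment, stroke `#0000ff` → score (S524, F1837). Machine vertices: (19.179,120.143) → (150.860,68.914). Open path.

**Shape 5** — `<polygon>` regular polygon, stroke `#0000ff` → score (S524, F1837). Machine vertices: (154.095,105.585) → (169.128,97.078) → (171.851,80.021) → (160.213,67.258) → (142.978,68.399) → (133.124,82.586) → (138.072,99.135) → (154.095,105.585). Closed: final G1 returns to the first vertex.

**Shape 6** — `<line>` line segment, stroke `#0000ff` → score (S524, F1837). Machine vertices: (114.069,65.678) → (51.827,91.943). Open path.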